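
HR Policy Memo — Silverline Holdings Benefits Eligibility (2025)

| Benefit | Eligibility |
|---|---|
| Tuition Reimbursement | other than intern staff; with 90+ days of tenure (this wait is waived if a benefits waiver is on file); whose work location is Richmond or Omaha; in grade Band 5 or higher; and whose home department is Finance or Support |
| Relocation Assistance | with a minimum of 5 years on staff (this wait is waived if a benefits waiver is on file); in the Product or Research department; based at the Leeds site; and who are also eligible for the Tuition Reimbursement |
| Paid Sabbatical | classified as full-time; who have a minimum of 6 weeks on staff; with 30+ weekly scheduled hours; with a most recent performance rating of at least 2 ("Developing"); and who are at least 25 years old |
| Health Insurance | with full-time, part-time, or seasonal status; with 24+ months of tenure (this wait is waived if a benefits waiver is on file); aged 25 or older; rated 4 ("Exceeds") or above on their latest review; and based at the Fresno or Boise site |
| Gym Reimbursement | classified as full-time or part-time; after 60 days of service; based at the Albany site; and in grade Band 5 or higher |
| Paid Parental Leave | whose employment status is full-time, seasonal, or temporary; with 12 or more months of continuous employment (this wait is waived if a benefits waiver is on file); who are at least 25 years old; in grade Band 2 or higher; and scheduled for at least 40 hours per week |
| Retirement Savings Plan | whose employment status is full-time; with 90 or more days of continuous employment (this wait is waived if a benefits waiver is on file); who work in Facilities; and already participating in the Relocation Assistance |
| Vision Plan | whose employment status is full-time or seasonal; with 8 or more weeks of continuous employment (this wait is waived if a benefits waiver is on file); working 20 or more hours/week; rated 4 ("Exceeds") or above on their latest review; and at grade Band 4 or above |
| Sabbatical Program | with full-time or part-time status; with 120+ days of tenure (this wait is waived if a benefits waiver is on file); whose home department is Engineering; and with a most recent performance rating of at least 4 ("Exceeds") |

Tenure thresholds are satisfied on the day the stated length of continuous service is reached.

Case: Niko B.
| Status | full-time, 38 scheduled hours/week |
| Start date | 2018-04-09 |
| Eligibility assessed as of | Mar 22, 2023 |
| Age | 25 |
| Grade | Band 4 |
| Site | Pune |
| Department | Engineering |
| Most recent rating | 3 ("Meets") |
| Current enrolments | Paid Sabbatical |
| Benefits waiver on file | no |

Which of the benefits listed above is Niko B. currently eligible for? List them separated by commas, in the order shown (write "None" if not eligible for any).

Service from 2018-04-09 to Mar 22, 2023: 1808 days.
Tuition Reimbursement — status full-time ✓ (not excluded); no waiver, service 1808 days ≥ 90 days ✓; site Pune ✗ (not Richmond or Omaha) → not eligible.
Relocation Assistance — no waiver, service 1808 days < 5 years (≈1825 days) ✗ → not eligible.
Paid Sabbatical — status full-time ✓; service 1808 days ≥ 6 weeks (≈42 days) ✓; 38 hrs/wk ≥ 30 ✓; rating 3 ≥ 2 ✓; age 25 ≥ 25 ✓ → eligible.
Health Insurance — status full-time ✓; no waiver, service 1808 days ≥ 24 months (≈720 days) ✓; age 25 ≥ 25 ✓; rating 3 < 4 ✗ → not eligible.
Gym Reimbursement — status full-time ✓; service 1808 days ≥ 60 days ✓; site Pune ✗ (not Albany) → not eligible.
Paid Parental Leave — status full-time ✓; no waiver, service 1808 days ≥ 12 months (≈360 days) ✓; age 25 ≥ 25 ✓; grade Band 4 ≥ Band 2 ✓; 38 hrs/wk < 40 ✗ → not eligible.
Retirement Savings Plan — status full-time ✓; no waiver, service 1808 days ≥ 90 days ✓; dept Engineering ✗ → not eligible.
Vision Plan — status full-time ✓; no waiver, service 1808 days ≥ 8 weeks (≈56 days) ✓; 38 hrs/wk ≥ 20 ✓; rating 3 < 4 ✗ → not eligible.
Sabbatical Program — status full-time ✓; no waiver, service 1808 days ≥ 120 days ✓; dept Engineering ✓; rating 3 < 4 ✗ → not eligible.

Paid Sabbatical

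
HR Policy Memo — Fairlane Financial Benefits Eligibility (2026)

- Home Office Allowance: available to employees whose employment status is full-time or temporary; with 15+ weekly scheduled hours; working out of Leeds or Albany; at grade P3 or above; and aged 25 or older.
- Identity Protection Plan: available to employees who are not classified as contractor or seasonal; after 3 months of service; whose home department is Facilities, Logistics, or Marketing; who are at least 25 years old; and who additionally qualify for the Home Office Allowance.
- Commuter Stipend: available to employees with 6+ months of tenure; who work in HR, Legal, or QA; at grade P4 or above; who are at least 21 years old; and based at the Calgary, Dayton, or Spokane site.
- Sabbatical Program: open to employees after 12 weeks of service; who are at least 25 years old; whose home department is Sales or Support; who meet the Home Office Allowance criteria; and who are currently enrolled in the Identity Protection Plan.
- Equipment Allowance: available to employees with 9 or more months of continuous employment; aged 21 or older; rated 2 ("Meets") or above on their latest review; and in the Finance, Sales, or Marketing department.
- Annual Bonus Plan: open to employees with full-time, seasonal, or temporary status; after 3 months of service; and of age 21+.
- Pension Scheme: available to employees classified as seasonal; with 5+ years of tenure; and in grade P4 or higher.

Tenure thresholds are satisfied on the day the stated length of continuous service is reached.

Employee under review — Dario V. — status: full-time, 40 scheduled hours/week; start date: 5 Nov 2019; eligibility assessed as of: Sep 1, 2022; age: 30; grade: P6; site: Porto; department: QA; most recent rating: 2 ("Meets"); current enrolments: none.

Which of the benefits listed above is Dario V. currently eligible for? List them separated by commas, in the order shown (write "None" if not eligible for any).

Annual Bonus Plan

Service from 5 Nov 2019 to Sep 1, 2022: 1031 days.
Home Office Allowance — status full-time ✓; 40 hrs/wk ≥ 15 ✓; site Porto ✗ (not Leeds or Albany) → not eligible.
Identity Protection Plan — status full-time ✓ (not excluded); service 1031 days ≥ 3 months (≈90 days) ✓; dept QA ✗ → not eligible.
Commuter Stipend — service 1031 days ≥ 6 months (≈180 days) ✓; dept QA ✓; grade P6 ≥ P4 ✓; age 30 ≥ 21 ✓; site Porto ✗ (not Calgary, Dayton, or Spokane) → not eligible.
Sabbatical Program — service 1031 days ≥ 12 weeks (≈84 days) ✓; age 30 ≥ 25 ✓; dept QA ✗ → not eligible.
Equipment Allowance — service 1031 days ≥ 9 months (≈270 days) ✓; age 30 ≥ 21 ✓; rating 2 ≥ 2 ✓; dept QA ✗ → not eligible.
Annual Bonus Plan — status full-time ✓; service 1031 days ≥ 3 months (≈90 days) ✓; age 30 ≥ 21 ✓ → eligible.
Pension Scheme — status full-time ✗ (requires seasonal) → not eligible.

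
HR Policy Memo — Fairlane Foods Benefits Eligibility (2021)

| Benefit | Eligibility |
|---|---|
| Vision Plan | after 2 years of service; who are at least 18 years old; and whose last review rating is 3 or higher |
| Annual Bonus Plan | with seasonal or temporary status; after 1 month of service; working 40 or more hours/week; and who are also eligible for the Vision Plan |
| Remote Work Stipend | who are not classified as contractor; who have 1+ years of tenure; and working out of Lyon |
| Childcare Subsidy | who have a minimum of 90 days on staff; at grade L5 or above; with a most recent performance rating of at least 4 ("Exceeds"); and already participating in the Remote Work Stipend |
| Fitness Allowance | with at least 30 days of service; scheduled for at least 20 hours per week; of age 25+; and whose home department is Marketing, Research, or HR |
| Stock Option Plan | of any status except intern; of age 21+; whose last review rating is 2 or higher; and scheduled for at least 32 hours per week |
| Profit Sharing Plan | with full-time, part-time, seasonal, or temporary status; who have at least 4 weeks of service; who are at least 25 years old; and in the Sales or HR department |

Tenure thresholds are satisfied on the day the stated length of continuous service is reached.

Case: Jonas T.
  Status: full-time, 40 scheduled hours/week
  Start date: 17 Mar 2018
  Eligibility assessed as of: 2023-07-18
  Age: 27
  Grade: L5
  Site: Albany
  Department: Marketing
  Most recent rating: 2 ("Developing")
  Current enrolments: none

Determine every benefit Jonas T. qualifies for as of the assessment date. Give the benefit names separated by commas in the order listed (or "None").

Service from 17 Mar 2018 to 2023-07-18: 1949 days.
Vision Plan — service 1949 days ≥ 2 years (≈730 days) ✓; age 27 ≥ 18 ✓; rating 2 < 3 ✗ → not eligible.
Annual Bonus Plan — status full-time ✗ (requires seasonal or temporary) → not eligible.
Remote Work Stipend — status full-time ✓ (not excluded); service 1949 days ≥ 1 year (≈365 days) ✓; site Albany ✗ (not Lyon) → not eligible.
Childcare Subsidy — service 1949 days ≥ 90 days ✓; grade L5 ≥ L5 ✓; rating 2 < 4 ✗ → not eligible.
Fitness Allowance — service 1949 days ≥ 30 days ✓; 40 hrs/wk ≥ 20 ✓; age 27 ≥ 25 ✓; dept Marketing ✓ → eligible.
Stock Option Plan — status full-time ✓ (not excluded); age 27 ≥ 21 ✓; rating 2 ≥ 2 ✓; 40 hrs/wk ≥ 32 ✓ → eligible.
Profit Sharing Plan — status full-time ✓; service 1949 days ≥ 4 weeks (≈28 days) ✓; age 27 ≥ 25 ✓; dept Marketing ✗ → not eligible.

Fitness Allowance, Stock Option Plan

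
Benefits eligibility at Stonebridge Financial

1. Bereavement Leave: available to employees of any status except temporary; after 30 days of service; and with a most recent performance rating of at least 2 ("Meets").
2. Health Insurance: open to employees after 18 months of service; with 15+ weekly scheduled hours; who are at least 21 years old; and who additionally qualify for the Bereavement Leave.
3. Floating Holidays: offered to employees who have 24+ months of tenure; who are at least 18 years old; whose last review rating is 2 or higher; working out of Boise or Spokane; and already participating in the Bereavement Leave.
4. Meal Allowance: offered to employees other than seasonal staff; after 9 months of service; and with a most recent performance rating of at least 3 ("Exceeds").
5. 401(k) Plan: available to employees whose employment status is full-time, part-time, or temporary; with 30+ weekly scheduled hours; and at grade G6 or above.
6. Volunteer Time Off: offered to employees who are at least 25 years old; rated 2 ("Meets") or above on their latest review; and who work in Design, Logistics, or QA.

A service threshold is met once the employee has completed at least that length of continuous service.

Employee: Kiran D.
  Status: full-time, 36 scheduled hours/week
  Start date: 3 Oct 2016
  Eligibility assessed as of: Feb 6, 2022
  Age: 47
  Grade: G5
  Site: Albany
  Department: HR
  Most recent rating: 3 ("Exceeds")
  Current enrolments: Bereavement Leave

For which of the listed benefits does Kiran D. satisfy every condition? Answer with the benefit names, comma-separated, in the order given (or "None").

Bereavement Leave, Health Insurance, Meal Allowance

Service from 3 Oct 2016 to Feb 6, 2022: 1952 days.
Bereavement Leave — status full-time ✓ (not excluded); service 1952 days ≥ 30 days ✓; rating 3 ≥ 2 ✓ → eligible.
Health Insurance — service 1952 days ≥ 18 months (≈540 days) ✓; 36 hrs/wk ≥ 15 ✓; age 47 ≥ 21 ✓; eligible for Bereavement Leave ✓ → eligible.
Floating Holidays — service 1952 days ≥ 24 months (≈720 days) ✓; age 47 ≥ 18 ✓; rating 3 ≥ 2 ✓; site Albany ✗ (not Boise or Spokane) → not eligible.
Meal Allowance — status full-time ✓ (not excluded); service 1952 days ≥ 9 months (≈270 days) ✓; rating 3 ≥ 3 ✓ → eligible.
401(k) Plan — status full-time ✓; 36 hrs/wk ≥ 30 ✓; grade G5 < G6 ✗ → not eligible.
Volunteer Time Off — age 47 ≥ 25 ✓; rating 3 ≥ 2 ✓; dept HR ✗ → not eligible.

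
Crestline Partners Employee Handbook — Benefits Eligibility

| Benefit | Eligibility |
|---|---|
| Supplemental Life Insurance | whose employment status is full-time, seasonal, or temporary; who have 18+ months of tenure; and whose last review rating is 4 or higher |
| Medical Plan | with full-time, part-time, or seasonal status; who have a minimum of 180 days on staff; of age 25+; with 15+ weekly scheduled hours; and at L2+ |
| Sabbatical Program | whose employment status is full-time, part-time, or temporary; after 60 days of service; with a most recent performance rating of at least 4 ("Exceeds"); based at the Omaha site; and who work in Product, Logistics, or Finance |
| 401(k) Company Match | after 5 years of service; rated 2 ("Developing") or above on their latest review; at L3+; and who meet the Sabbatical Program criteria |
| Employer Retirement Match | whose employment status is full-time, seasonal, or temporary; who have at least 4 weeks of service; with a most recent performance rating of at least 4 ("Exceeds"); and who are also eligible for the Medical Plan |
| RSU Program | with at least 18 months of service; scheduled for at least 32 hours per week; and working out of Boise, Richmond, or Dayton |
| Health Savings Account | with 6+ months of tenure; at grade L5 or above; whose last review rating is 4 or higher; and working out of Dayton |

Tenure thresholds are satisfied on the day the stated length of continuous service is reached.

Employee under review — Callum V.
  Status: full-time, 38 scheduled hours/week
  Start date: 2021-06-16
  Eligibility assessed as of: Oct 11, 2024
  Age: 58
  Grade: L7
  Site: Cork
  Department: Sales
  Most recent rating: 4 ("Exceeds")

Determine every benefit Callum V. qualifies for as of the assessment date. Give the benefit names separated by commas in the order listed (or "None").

Supplemental Life Insurance, Medical Plan, Employer Retirement Match

Service from 2021-06-16 to Oct 11, 2024: 1213 days.
Supplemental Life Insurance — status full-time ✓; service 1213 days ≥ 18 months (≈540 days) ✓; rating 4 ≥ 4 ✓ → eligible.
Medical Plan — status full-time ✓; service 1213 days ≥ 180 days ✓; age 58 ≥ 25 ✓; 38 hrs/wk ≥ 15 ✓; grade L7 ≥ L2 ✓ → eligible.
Sabbatical Program — status full-time ✓; service 1213 days ≥ 60 days ✓; rating 4 ≥ 4 ✓; site Cork ✗ (not Omaha) → not eligible.
401(k) Company Match — service 1213 days < 5 years (≈1825 days) ✗ → not eligible.
Employer Retirement Match — status full-time ✓; service 1213 days ≥ 4 weeks (≈28 days) ✓; rating 4 ≥ 4 ✓; eligible for Medical Plan ✓ → eligible.
RSU Program — service 1213 days ≥ 18 months (≈540 days) ✓; 38 hrs/wk ≥ 32 ✓; site Cork ✗ (not Boise, Richmond, or Dayton) → not eligible.
Health Savings Account — service 1213 days ≥ 6 months (≈180 days) ✓; grade L7 ≥ L5 ✓; rating 4 ≥ 4 ✓; site Cork ✗ (not Dayton) → not eligible.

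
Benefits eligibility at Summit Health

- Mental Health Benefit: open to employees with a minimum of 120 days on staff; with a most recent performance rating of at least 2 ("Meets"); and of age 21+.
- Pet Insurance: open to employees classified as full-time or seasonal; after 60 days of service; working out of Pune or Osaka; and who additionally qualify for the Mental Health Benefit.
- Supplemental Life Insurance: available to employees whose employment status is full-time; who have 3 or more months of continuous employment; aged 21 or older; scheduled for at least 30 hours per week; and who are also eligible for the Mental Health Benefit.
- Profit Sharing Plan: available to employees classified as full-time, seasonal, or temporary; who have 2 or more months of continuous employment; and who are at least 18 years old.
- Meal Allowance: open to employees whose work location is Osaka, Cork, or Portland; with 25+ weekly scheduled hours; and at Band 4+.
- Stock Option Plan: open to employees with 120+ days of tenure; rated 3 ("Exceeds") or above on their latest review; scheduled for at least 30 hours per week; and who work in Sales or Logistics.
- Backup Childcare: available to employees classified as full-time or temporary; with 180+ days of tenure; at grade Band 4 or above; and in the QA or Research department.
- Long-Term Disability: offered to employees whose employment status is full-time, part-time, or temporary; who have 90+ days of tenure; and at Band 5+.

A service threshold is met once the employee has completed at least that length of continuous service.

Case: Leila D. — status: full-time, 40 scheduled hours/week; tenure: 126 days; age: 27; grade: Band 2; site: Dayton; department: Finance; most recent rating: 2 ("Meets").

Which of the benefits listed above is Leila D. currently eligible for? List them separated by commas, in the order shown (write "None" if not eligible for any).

Mental Health Benefit, Supplemental Life Insurance, Profit Sharing Plan

Mental Health Benefit — service 126 days ≥ 120 days ✓; rating 2 ≥ 2 ✓; age 27 ≥ 21 ✓ → eligible.
Pet Insurance — status full-time ✓; service 126 days ≥ 60 days ✓; site Dayton ✗ (not Pune or Osaka) → not eligible.
Supplemental Life Insurance — status full-time ✓; service 126 days ≥ 3 months (≈90 days) ✓; age 27 ≥ 21 ✓; 40 hrs/wk ≥ 30 ✓; eligible for Mental Health Benefit ✓ → eligible.
Profit Sharing Plan — status full-time ✓; service 126 days ≥ 2 months (≈60 days) ✓; age 27 ≥ 18 ✓ → eligible.
Meal Allowance — site Dayton ✗ (not Osaka, Cork, or Portland) → not eligible.
Stock Option Plan — service 126 days ≥ 120 days ✓; rating 2 < 3 ✗ → not eligible.
Backup Childcare — status full-time ✓; service 126 days < 180 days ✗ → not eligible.
Long-Term Disability — status full-time ✓; service 126 days ≥ 90 days ✓; grade Band 2 < Band 5 ✗ → not eligible.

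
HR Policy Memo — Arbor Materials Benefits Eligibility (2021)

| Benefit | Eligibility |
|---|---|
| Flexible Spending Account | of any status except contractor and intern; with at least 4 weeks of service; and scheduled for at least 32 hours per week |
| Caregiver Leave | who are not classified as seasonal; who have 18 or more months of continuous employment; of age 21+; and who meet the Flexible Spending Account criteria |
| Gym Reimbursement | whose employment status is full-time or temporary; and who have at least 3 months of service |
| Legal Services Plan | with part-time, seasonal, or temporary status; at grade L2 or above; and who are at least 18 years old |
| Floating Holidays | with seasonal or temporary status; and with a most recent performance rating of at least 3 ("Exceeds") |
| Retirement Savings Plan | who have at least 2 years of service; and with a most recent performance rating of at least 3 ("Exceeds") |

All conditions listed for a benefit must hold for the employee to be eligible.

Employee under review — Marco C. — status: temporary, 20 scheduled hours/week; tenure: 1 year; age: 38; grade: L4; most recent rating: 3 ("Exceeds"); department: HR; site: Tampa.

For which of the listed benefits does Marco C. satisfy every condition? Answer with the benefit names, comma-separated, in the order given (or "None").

Gym Reimbursement, Legal Services Plan, Floating Holidays

Flexible Spending Account — status temporary ✓ (not excluded); service 1 year ≥ 4 weeks (≈28 days) ✓; 20 hrs/wk < 32 ✗ → not eligible.
Caregiver Leave — status temporary ✓ (not excluded); service 1 year < 18 months (≈540 days) ✗ → not eligible.
Gym Reimbursement — status temporary ✓; service 1 year ≥ 3 months (≈90 days) ✓ → eligible.
Legal Services Plan — status temporary ✓; grade L4 ≥ L2 ✓; age 38 ≥ 18 ✓ → eligible.
Floating Holidays — status temporary ✓; rating 3 ≥ 3 ✓ → eligible.
Retirement Savings Plan — service 1 year < 2 years ✗ → not eligible.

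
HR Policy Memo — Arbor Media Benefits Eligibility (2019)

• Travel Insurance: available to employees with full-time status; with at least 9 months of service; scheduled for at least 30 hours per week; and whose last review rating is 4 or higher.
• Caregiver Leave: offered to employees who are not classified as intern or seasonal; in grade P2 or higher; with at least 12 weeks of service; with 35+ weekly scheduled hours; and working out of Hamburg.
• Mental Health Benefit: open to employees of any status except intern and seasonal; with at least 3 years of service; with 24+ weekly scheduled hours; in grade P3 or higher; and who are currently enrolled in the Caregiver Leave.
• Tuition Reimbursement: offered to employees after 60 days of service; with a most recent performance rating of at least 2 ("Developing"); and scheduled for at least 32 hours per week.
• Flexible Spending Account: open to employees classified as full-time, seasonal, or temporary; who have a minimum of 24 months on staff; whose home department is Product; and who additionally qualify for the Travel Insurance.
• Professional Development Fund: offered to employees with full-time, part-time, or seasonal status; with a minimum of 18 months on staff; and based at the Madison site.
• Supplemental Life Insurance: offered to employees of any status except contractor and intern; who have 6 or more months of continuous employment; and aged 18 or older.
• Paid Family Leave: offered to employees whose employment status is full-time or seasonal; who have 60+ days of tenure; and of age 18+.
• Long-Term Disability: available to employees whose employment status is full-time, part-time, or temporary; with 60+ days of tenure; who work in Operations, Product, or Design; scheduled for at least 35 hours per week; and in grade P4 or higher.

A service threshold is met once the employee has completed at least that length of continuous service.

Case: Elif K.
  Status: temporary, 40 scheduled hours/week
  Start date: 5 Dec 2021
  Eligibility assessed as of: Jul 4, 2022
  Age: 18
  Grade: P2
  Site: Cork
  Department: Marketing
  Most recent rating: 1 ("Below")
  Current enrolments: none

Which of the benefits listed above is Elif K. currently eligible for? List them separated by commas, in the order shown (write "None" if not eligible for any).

Service from 5 Dec 2021 to Jul 4, 2022: 211 days.
Travel Insurance — status temporary ✗ (requires full-time) → not eligible.
Caregiver Leave — status temporary ✓ (not excluded); grade P2 ≥ P2 ✓; service 211 days ≥ 12 weeks (≈84 days) ✓; 40 hrs/wk ≥ 35 ✓; site Cork ✗ (not Hamburg) → not eligible.
Mental Health Benefit — status temporary ✓ (not excluded); service 211 days < 3 years (≈1095 days) ✗ → not eligible.
Tuition Reimbursement — service 211 days ≥ 60 days ✓; rating 1 < 2 ✗ → not eligible.
Flexible Spending Account — status temporary ✓; service 211 days < 24 months (≈720 days) ✗ → not eligible.
Professional Development Fund — status temporary ✗ (requires full-time, part-time, or seasonal) → not eligible.
Supplemental Life Insurance — status temporary ✓ (not excluded); service 211 days ≥ 6 months (≈180 days) ✓; age 18 ≥ 18 ✓ → eligible.
Paid Family Leave — status temporary ✗ (requires full-time or seasonal) → not eligible.
Long-Term Disability — status temporary ✓; service 211 days ≥ 60 days ✓; dept Marketing ✗ → not eligible.

Supplemental Life Insurance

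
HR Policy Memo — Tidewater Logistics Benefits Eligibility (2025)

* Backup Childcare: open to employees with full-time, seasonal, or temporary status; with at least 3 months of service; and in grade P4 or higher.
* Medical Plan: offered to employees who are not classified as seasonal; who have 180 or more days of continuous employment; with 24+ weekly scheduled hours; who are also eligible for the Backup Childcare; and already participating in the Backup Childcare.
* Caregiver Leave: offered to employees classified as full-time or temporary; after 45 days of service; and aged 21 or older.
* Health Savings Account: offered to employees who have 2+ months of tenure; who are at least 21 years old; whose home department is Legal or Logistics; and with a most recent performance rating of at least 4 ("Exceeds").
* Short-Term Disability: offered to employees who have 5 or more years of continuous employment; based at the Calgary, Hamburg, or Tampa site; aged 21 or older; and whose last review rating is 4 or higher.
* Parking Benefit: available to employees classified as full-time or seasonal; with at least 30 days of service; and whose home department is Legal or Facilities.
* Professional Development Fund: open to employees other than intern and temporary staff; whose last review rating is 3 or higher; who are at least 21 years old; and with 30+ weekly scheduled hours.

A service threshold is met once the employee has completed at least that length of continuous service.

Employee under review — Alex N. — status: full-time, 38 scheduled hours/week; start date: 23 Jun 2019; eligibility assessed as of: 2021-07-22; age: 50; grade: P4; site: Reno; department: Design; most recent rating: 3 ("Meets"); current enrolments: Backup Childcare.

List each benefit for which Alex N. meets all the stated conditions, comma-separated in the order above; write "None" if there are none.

Backup Childcare, Medical Plan, Caregiver Leave, Professional Development Fund

Service from 23 Jun 2019 to 2021-07-22: 760 days.
Backup Childcare — status full-time ✓; service 760 days ≥ 3 months (≈90 days) ✓; grade P4 ≥ P4 ✓ → eligible.
Medical Plan — status full-time ✓ (not excluded); service 760 days ≥ 180 days ✓; 38 hrs/wk ≥ 24 ✓; eligible for Backup Childcare ✓; enrolled in Backup Childcare ✓ → eligible.
Caregiver Leave — status full-time ✓; service 760 days ≥ 45 days ✓; age 50 ≥ 21 ✓ → eligible.
Health Savings Account — service 760 days ≥ 2 months (≈60 days) ✓; age 50 ≥ 21 ✓; dept Design ✗ → not eligible.
Short-Term Disability — service 760 days < 5 years (≈1825 days) ✗ → not eligible.
Parking Benefit — status full-time ✓; service 760 days ≥ 30 days ✓; dept Design ✗ → not eligible.
Professional Development Fund — status full-time ✓ (not excluded); rating 3 ≥ 3 ✓; age 50 ≥ 21 ✓; 38 hrs/wk ≥ 30 ✓ → eligible.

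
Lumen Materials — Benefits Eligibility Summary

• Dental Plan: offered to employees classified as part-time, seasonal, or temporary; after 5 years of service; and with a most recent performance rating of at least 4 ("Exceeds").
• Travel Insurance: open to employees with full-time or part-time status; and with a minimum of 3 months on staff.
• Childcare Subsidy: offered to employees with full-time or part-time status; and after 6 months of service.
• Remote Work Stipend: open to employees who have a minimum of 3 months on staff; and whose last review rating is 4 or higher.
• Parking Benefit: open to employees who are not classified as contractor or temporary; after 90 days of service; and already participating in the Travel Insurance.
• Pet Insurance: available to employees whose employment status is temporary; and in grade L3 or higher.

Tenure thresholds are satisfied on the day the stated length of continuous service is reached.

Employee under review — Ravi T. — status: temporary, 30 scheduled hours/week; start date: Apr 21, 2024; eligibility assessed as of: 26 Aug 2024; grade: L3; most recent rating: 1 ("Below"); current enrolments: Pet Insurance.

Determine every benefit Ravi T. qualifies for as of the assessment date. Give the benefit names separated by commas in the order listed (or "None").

Pet Insurance

Service from Apr 21, 2024 to 26 Aug 2024: 127 days.
Dental Plan — status temporary ✓; service 127 days < 5 years (≈1825 days) ✗ → not eligible.
Travel Insurance — status temporary ✗ (requires full-time or part-time) → not eligible.
Childcare Subsidy — status temporary ✗ (requires full-time or part-time) → not eligible.
Remote Work Stipend — service 127 days ≥ 3 months (≈90 days) ✓; rating 1 < 4 ✗ → not eligible.
Parking Benefit — status temporary ✗ (excluded) → not eligible.
Pet Insurance — status temporary ✓; grade L3 ≥ L3 ✓ → eligible.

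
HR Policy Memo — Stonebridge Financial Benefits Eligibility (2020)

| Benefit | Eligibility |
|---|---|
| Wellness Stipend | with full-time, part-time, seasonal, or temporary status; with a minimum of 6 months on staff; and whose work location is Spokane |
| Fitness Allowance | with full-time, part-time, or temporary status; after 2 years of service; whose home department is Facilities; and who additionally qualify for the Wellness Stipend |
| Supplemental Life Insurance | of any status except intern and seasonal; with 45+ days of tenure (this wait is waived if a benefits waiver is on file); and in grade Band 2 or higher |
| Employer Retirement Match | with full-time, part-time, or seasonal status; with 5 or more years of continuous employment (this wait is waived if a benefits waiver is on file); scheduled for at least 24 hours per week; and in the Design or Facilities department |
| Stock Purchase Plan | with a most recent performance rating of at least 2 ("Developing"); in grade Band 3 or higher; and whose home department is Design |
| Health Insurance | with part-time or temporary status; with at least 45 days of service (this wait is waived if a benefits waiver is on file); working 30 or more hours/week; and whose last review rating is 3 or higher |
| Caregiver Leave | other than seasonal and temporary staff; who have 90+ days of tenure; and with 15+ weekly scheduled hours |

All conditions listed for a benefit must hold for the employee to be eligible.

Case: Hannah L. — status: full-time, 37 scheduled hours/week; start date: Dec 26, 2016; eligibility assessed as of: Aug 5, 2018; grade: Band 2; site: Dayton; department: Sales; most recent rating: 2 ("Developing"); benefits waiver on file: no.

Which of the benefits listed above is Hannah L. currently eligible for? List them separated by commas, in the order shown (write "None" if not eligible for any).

Supplemental Life Insurance, Caregiver Leave

Service from Dec 26, 2016 to Aug 5, 2018: 587 days.
Wellness Stipend — status full-time ✓; service 587 days ≥ 6 months (≈180 days) ✓; site Dayton ✗ (not Spokane) → not eligible.
Fitness Allowance — status full-time ✓; service 587 days < 2 years (≈730 days) ✗ → not eligible.
Supplemental Life Insurance — status full-time ✓ (not excluded); no waiver, service 587 days ≥ 45 days ✓; grade Band 2 ≥ Band 2 ✓ → eligible.
Employer Retirement Match — status full-time ✓; no waiver, service 587 days < 5 years (≈1825 days) ✗ → not eligible.
Stock Purchase Plan — rating 2 ≥ 2 ✓; grade Band 2 < Band 3 ✗ → not eligible.
Health Insurance — status full-time ✗ (requires part-time or temporary) → not eligible.
Caregiver Leave — status full-time ✓ (not excluded); service 587 days ≥ 90 days ✓; 37 hrs/wk ≥ 15 ✓ → eligible.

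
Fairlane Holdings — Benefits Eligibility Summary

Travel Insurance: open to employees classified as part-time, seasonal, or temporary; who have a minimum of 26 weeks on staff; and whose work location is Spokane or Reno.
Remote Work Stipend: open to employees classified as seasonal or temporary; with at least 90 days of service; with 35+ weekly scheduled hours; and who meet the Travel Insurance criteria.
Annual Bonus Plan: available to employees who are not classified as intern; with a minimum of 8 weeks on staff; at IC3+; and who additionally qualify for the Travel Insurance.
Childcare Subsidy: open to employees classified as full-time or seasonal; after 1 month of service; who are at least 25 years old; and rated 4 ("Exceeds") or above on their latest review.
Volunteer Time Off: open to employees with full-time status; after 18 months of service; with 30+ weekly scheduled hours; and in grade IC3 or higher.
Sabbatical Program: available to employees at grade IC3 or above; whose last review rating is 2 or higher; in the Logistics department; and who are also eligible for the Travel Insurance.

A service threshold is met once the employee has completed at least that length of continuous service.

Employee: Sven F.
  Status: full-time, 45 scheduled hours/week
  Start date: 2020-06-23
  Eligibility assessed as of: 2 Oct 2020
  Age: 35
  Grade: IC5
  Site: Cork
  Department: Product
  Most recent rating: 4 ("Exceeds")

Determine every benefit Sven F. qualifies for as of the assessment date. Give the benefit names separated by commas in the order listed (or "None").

Service from 2020-06-23 to 2 Oct 2020: 101 days.
Travel Insurance — status full-time ✗ (requires part-time, seasonal, or temporary) → not eligible.
Remote Work Stipend — status full-time ✗ (requires seasonal or temporary) → not eligible.
Annual Bonus Plan — status full-time ✓ (not excluded); service 101 days ≥ 8 weeks (≈56 days) ✓; grade IC5 ≥ IC3 ✓; not eligible for Travel Insurance ✗ → not eligible.
Childcare Subsidy — status full-time ✓; service 101 days ≥ 1 month (≈30 days) ✓; age 35 ≥ 25 ✓; rating 4 ≥ 4 ✓ → eligible.
Volunteer Time Off — status full-time ✓; service 101 days < 18 months (≈540 days) ✗ → not eligible.
Sabbatical Program — grade IC5 ≥ IC3 ✓; rating 4 ≥ 2 ✓; dept Product ✗ → not eligible.

Childcare Subsidy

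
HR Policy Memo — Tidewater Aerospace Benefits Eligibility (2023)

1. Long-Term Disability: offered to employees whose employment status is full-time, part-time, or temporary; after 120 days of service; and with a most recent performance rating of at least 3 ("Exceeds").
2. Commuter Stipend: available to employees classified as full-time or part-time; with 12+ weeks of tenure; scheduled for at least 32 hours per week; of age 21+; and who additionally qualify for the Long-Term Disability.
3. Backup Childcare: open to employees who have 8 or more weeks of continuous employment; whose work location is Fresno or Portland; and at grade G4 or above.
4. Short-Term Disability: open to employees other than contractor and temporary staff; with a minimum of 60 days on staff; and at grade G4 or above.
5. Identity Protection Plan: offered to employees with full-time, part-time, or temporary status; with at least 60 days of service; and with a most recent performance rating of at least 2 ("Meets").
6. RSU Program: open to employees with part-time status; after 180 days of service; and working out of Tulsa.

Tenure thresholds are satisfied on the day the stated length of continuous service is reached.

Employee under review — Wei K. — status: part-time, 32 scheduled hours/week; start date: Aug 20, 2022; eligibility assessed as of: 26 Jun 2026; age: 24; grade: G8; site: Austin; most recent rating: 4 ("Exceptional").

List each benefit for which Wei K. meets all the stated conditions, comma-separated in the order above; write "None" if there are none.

Long-Term Disability, Commuter Stipend, Short-Term Disability, Identity Protection Plan

Service from Aug 20, 2022 to 26 Jun 2026: 1406 days.
Long-Term Disability — status part-time ✓; service 1406 days ≥ 120 days ✓; rating 4 ≥ 3 ✓ → eligible.
Commuter Stipend — status part-time ✓; service 1406 days ≥ 12 weeks (≈84 days) ✓; 32 hrs/wk ≥ 32 ✓; age 24 ≥ 21 ✓; eligible for Long-Term Disability ✓ → eligible.
Backup Childcare — service 1406 days ≥ 8 weeks (≈56 days) ✓; site Austin ✗ (not Fresno or Portland) → not eligible.
Short-Term Disability — status part-time ✓ (not excluded); service 1406 days ≥ 60 days ✓; grade G8 ≥ G4 ✓ → eligible.
Identity Protection Plan — status part-time ✓; service 1406 days ≥ 60 days ✓; rating 4 ≥ 2 ✓ → eligible.
RSU Program — status part-time ✓; service 1406 days ≥ 180 days ✓; site Austin ✗ (not Tulsa) → not eligible.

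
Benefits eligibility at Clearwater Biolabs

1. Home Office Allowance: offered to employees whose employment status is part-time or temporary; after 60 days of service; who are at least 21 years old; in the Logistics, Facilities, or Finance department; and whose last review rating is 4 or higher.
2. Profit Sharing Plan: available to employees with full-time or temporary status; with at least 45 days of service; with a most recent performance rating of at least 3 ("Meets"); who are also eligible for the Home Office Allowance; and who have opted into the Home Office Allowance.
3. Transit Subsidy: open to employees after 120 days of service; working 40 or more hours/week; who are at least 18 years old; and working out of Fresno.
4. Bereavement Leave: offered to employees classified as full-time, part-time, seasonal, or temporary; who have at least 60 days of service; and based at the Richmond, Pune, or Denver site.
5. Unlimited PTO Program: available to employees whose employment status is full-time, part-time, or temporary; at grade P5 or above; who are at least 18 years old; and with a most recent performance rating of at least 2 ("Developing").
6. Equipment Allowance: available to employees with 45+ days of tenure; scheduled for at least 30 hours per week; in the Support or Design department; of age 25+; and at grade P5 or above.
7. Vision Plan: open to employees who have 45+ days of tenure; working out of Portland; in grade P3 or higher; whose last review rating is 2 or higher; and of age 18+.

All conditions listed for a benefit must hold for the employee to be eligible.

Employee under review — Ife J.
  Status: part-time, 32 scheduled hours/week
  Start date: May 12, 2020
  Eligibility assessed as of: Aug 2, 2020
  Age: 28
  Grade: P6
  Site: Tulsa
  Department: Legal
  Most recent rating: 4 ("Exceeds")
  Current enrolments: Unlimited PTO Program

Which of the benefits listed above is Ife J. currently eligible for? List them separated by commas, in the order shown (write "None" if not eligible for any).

Unlimited PTO Program

Service from May 12, 2020 to Aug 2, 2020: 82 days.
Home Office Allowance — status part-time ✓; service 82 days ≥ 60 days ✓; age 28 ≥ 21 ✓; dept Legal ✗ → not eligible.
Profit Sharing Plan — status part-time ✗ (requires full-time or temporary) → not eligible.
Transit Subsidy — service 82 days < 120 days ✗ → not eligible.
Bereavement Leave — status part-time ✓; service 82 days ≥ 60 days ✓; site Tulsa ✗ (not Richmond, Pune, or Denver) → not eligible.
Unlimited PTO Program — status part-time ✓; grade P6 ≥ P5 ✓; age 28 ≥ 18 ✓; rating 4 ≥ 2 ✓ → eligible.
Equipment Allowance — service 82 days ≥ 45 days ✓; 32 hrs/wk ≥ 30 ✓; dept Legal ✗ → not eligible.
Vision Plan — service 82 days ≥ 45 days ✓; site Tulsa ✗ (not Portland) → not eligible.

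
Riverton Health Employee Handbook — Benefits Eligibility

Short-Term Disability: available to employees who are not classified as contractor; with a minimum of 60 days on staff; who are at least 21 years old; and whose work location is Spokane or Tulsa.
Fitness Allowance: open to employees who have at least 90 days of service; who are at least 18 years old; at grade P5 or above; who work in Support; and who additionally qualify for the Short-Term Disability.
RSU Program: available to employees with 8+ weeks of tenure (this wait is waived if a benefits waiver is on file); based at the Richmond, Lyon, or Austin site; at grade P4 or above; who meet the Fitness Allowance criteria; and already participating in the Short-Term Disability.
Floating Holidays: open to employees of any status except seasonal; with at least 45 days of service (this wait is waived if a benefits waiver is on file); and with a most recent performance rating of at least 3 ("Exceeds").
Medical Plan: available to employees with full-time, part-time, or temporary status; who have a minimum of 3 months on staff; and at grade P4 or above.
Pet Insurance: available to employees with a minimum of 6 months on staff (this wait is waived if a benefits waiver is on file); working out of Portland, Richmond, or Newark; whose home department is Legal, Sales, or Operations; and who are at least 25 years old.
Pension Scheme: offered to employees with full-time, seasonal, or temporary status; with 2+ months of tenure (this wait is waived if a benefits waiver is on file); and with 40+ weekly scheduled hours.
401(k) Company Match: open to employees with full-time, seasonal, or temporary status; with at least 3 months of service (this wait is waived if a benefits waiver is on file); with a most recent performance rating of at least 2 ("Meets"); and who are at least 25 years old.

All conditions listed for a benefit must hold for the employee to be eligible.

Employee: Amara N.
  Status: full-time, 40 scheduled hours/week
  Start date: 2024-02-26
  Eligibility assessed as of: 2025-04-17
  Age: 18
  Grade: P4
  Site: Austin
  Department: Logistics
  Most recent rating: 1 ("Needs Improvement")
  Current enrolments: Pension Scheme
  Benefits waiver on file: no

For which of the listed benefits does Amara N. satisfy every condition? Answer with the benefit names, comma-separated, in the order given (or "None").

Medical Plan, Pension Scheme

Service from 2024-02-26 to 2025-04-17: 416 days.
Short-Term Disability — status full-time ✓ (not excluded); service 416 days ≥ 60 days ✓; age 18 < 21 ✗ → not eligible.
Fitness Allowance — service 416 days ≥ 90 days ✓; age 18 ≥ 18 ✓; grade P4 < P5 ✗ → not eligible.
RSU Program — no waiver, service 416 days ≥ 8 weeks (≈56 days) ✓; site Austin ✓; grade P4 ≥ P4 ✓; not eligible for Fitness Allowance ✗ → not eligible.
Floating Holidays — status full-time ✓ (not excluded); no waiver, service 416 days ≥ 45 days ✓; rating 1 < 3 ✗ → not eligible.
Medical Plan — status full-time ✓; service 416 days ≥ 3 months (≈90 days) ✓; grade P4 ≥ P4 ✓ → eligible.
Pet Insurance — no waiver, service 416 days ≥ 6 months (≈180 days) ✓; site Austin ✗ (not Portland, Richmond, or Newark) → not eligible.
Pension Scheme — status full-time ✓; no waiver, service 416 days ≥ 2 months (≈60 days) ✓; 40 hrs/wk ≥ 40 ✓ → eligible.
401(k) Company Match — status full-time ✓; no waiver, service 416 days ≥ 3 months (≈90 days) ✓; rating 1 < 2 ✗ → not eligible.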